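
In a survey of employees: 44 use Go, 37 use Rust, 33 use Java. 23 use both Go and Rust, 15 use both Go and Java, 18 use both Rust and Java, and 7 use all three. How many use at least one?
|A∪B∪C| = 44+37+33-23-15-18+7 = 65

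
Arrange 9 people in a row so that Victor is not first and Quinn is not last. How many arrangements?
By inclusion-exclusion: 9! - 2×(9-1)! + (9-2)! = 362880 - 80640 + 5040 = 287280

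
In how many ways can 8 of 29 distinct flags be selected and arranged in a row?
P(29,8) = 29!/(29-8)! = 173059286400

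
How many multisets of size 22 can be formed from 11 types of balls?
C(22+11-1, 11-1) = C(32, 10) = 64512240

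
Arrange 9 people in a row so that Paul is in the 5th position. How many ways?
Fix one position: (9-1)! = 40320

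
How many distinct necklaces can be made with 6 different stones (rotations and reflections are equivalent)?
(6-1)!/2 = 120/2 = 60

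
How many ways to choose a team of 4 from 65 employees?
C(65,4) = 65!/(4!×61!) = 677040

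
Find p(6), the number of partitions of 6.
Pentagonal recurrence p(n) = p(n-1) + p(n-2) - p(n-5) - p(n-7) + p(n-12) + p(n-15) - ... gives p(0..5) = 1, 1, 2, 3, 5, 7. p(6) = p(5) + p(4) - p(1) = 7 + 5 - 1 = 11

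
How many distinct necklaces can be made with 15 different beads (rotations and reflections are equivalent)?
(15-1)!/2 = 87178291200/2 = 43589145600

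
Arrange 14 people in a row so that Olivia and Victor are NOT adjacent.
Total - adjacent = 14! - (14-1)!×2 = 87178291200 - 12454041600 = 74724249600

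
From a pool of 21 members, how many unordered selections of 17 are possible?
C(21,17) = 21!/(17!×4!) = 5985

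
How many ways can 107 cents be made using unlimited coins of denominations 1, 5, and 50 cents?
Coefficient of x^107 in 1/(1-x^1) · 1/(1-x^5) · 1/(1-x^50). Case on j = number of 50-cent coins (j = 0..2); remainder r = 107 - 50j is made from {1,5} in ⌊r/5⌋+1 ways. r = 107, 57, 7 → 22 + 12 + 2 = 36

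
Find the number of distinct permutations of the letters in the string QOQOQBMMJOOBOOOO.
16! / (3! × 1! × 2! × 8! × 2!) = 21621600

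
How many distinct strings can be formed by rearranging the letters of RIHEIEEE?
8! / (1! × 2! × 1! × 4!) = 840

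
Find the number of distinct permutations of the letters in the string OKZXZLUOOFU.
11! / (1! × 2! × 1! × 1! × 2! × 1! × 3!) = 1663200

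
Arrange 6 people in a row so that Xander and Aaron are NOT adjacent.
Total - adjacent = 6! - (6-1)!×2 = 720 - 240 = 480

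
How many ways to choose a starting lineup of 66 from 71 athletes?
C(71,66) = 71!/(66!×5!) = 13019909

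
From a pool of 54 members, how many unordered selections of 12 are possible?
C(54,12) = 54!/(12!×42!) = 343006888770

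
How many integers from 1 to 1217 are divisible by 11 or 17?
⌊1217/11⌋ + ⌊1217/17⌋ - ⌊1217/187⌋ = 110 + 71 - 6 = 175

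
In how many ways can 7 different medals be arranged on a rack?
7! = 5040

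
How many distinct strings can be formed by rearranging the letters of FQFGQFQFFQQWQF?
14! / (6! × 1! × 1! × 6!) = 168168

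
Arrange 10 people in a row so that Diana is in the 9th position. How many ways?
Fix one position: (10-1)! = 362880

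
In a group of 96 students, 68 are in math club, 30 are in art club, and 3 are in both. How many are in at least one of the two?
|A∪B| = |A| + |B| - |A∩B| = 68 + 30 - 3 = 95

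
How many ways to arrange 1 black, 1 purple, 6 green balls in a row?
8! / (1! × 1! × 6!) = 56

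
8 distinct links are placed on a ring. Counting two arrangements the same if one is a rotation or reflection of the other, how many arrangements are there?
(8-1)!/2 = 5040/2 = 2520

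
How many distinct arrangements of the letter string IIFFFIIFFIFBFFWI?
16! / (1! × 1! × 6! × 8!) = 720720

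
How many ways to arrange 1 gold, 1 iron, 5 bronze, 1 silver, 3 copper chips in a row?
11! / (1! × 1! × 5! × 1! × 3!) = 55440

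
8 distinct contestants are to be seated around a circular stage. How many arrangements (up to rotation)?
Circular: fix one position, arrange the rest. (8-1)! = 5040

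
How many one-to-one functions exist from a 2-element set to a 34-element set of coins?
P(34,2) = 34!/(34-2)! = 1122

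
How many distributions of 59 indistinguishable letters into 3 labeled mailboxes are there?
C(59+3-1, 3-1) = C(61, 2) = 1830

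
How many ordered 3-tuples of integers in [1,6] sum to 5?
Coefficient of x^5 in (x + x² + ... + x^6)^3. By inclusion-exclusion on dice exceeding 6: Σ_j (-1)^j C(3,j)·C(5-1-6j, 2) = C(3,0)·C(4,2) = 1·6 = 6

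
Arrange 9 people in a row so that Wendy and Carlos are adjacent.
Treat as block: (9-1)! × 2! = 40320 × 2 = 80640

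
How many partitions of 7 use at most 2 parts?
By conjugation, equals partitions of 7 into parts ≤ 2. Let r_j(i) = number of partitions of i into parts ≤ j, for i = 0..7. r_1(i) = 1 for all i; r_j(i) = r_{j-1}(i) + r_j(i-j). Rows j = 2..2: ≤2: 1 1 2 2 3 3 4 4. r_2(7) = 4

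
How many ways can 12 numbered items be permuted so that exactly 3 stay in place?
Choose the 3 fixed points C(12,3) = 220, derange the rest: !9 = Σ_{j=0}^{9} (-1)^j·9!/j! = 362880 - 362880 + 181440 - 60480 + 15120 - 3024 + 504 - 72 + 9 - 1 = 133496. Product = 220 × 133496 = 29369120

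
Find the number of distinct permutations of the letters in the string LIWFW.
5! / (2! × 1! × 1! × 1!) = 60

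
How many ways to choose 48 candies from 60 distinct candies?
C(60,48) = 60!/(48!×12!) = 1399358844975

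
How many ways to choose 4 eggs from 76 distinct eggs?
C(76,4) = 76!/(4!×72!) = 1282975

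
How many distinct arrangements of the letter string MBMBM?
5! / (2! × 3!) = 10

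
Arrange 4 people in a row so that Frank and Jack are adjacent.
Treat as block: (4-1)! × 2! = 6 × 2 = 12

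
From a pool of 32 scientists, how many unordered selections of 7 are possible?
C(32,7) = 32!/(7!×25!) = 3365856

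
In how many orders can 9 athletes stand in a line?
9! = 362880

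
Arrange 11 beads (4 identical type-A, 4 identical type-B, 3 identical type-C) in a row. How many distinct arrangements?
11! / (4! × 4! × 3!) = 11550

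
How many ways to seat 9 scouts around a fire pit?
Circular: fix one position, arrange the rest. (9-1)! = 40320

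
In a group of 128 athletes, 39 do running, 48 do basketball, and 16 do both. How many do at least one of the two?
|A∪B| = |A| + |B| - |A∩B| = 39 + 48 - 16 = 71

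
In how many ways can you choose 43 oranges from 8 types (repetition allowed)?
C(43+8-1, 8-1) = C(50, 7) = 99884400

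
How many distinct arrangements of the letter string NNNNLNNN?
8! / (1! × 7!) = 8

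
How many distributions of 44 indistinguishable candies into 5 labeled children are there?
C(44+5-1, 5-1) = C(48, 4) = 194580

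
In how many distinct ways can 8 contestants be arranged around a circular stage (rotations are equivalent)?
Circular: fix one position, arrange the rest. (8-1)! = 5040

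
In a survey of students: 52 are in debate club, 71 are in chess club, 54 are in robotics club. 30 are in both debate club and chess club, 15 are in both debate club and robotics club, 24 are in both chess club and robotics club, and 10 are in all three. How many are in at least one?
|A∪B∪C| = 52+71+54-30-15-24+10 = 118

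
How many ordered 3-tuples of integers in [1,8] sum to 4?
Coefficient of x^4 in (x + x² + ... + x^8)^3. By inclusion-exclusion on dice exceeding 8: Σ_j (-1)^j C(3,j)·C(4-1-8j, 2) = C(3,0)·C(3,2) = 1·3 = 3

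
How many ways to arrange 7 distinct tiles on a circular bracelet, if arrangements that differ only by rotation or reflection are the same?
(7-1)!/2 = 720/2 = 360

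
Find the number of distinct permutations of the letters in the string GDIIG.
5! / (2! × 2! × 1!) = 30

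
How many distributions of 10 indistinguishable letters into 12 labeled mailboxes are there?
C(10+12-1, 12-1) = C(21, 11) = 352716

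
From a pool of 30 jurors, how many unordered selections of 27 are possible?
C(30,27) = 30!/(27!×3!) = 4060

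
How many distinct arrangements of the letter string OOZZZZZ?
7! / (5! × 2!) = 21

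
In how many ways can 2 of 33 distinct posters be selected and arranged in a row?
P(33,2) = 33!/(33-2)! = 1056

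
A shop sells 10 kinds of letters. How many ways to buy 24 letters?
C(24+10-1, 10-1) = C(33, 9) = 38567100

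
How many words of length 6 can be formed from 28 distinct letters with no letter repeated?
P(28,6) = 28!/(28-6)! = 271252800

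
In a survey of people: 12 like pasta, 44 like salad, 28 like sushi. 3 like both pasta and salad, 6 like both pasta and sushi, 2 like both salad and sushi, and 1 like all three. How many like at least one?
|A∪B∪C| = 12+44+28-3-6-2+1 = 74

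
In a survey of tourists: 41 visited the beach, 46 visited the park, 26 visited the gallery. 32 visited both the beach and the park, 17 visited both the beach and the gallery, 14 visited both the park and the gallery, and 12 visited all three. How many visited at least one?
|A∪B∪C| = 41+46+26-32-17-14+12 = 62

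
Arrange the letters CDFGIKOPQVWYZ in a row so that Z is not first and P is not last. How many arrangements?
By inclusion-exclusion: 13! - 2×(13-1)! + (13-2)! = 6227020800 - 958003200 + 39916800 = 5308934400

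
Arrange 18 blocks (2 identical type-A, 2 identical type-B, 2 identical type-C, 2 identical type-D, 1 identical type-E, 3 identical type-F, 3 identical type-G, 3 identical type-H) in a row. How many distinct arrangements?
18! / (2! × 2! × 2! × 2! × 1! × 3! × 3! × 3!) = 1852538688000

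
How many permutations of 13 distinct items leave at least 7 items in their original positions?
Exactly j fixed points: C(13,j)·!(13-j); sum over j ≥ 7 (derangement numbers via !m = (m-1)·(!(m-1) + !(m-2)): !0..!6 = 1, 0, 1, 2, 9, 44, 265). Σ_{j=7}^{13} C(13,j)·!(13-j) = C(13,7)·!6 + C(13,8)·!5 + C(13,9)·!4 + C(13,10)·!3 + C(13,11)·!2 + C(13,12)·!1 + C(13,13)·!0 = 1716·265 + 1287·44 + 715·9 + 286·2 + 78·1 + 13·0 + 1·1 = 518454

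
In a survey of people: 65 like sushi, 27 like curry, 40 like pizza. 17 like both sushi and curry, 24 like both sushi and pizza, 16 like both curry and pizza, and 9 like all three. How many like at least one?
|A∪B∪C| = 65+27+40-17-24-16+9 = 84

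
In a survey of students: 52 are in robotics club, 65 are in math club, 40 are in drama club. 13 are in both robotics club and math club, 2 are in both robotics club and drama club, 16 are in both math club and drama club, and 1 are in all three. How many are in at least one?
|A∪B∪C| = 52+65+40-13-2-16+1 = 127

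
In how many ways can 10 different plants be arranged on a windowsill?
10! = 3628800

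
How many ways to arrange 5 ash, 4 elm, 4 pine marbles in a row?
13! / (5! × 4! × 4!) = 90090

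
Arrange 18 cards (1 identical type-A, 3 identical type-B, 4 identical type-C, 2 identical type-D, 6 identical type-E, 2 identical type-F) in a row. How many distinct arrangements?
18! / (1! × 3! × 4! × 2! × 6! × 2!) = 15437822400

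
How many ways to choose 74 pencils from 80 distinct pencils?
C(80,74) = 80!/(74!×6!) = 300500200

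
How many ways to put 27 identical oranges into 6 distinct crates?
C(27+6-1, 6-1) = C(32, 5) = 201376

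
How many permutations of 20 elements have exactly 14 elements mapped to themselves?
Choose the 14 fixed points C(20,14) = 38760, derange the rest: !6 = Σ_{j=0}^{6} (-1)^j·6!/j! = 720 - 720 + 360 - 120 + 30 - 6 + 1 = 265. Product = 38760 × 265 = 10271400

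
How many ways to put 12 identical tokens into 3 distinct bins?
C(12+3-1, 3-1) = C(14, 2) = 91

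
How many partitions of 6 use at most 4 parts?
By conjugation, equals partitions of 6 into parts ≤ 4. Let r_j(i) = number of partitions of i into parts ≤ j, for i = 0..6. r_1(i) = 1 for all i; r_j(i) = r_{j-1}(i) + r_j(i-j). Rows j = 2..4: ≤2: 1 1 2 2 3 3 4; ≤3: 1 1 2 3 4 5 7; ≤4: 1 1 2 3 5 6 9. r_4(6) = 9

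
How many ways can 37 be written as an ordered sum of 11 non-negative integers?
C(37+11-1, 11-1) = C(47, 10) = 5178066751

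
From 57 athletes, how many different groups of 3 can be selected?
C(57,3) = 57!/(3!×54!) = 29260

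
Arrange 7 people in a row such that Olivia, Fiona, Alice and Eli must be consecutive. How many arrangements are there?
Treat the 4 as one block: (7-4+1)! × 4! = 24 × 24 = 576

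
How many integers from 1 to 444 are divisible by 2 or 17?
⌊444/2⌋ + ⌊444/17⌋ - ⌊444/34⌋ = 222 + 26 - 13 = 235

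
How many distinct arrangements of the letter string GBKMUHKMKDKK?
12! / (1! × 1! × 5! × 1! × 2! × 1! × 1!) = 1995840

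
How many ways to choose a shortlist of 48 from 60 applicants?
C(60,48) = 60!/(48!×12!) = 1399358844975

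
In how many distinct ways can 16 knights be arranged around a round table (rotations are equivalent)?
Circular: fix one position, arrange the rest. (16-1)! = 1307674368000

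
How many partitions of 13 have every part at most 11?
Let r_j(i) = number of partitions of i into parts ≤ j, for i = 0..13. r_1(i) = 1 for all i; r_j(i) = r_{j-1}(i) + r_j(i-j). Rows j = 2..11: ≤2: 1 1 2 2 3 3 4 4 5 5 6 6 7 7; ≤3: 1 1 2 3 4 5 7 8 10 12 14 16 19 21; ≤4: 1 1 2 3 5 6 9 11 15 18 23 27 34 39; ≤5: 1 1 2 3 5 7 10 13 18 23 30 37 47 57; ≤6: 1 1 2 3 5 7 11 14 20 26 35 44 58 71; ≤7: 1 1 2 3 5 7 11 15 21 28 38 49 65 82; ≤8: 1 1 2 3 5 7 11 15 22 29 40 52 70 89; ≤9: 1 1 2 3 5 7 11 15 22 30 41 54 73 94; ≤10: 1 1 2 3 5 7 11 15 22 30 42 55 75 97; ≤11: 1 1 2 3 5 7 11 15 22 30 42 56 76 99. r_11(13) = 99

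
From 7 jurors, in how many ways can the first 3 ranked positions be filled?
P(7,3) = 7!/(7-3)! = 210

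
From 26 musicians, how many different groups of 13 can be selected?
C(26,13) = 26!/(13!×13!) = 10400600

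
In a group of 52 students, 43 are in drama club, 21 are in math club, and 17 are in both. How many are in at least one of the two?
|A∪B| = |A| + |B| - |A∩B| = 43 + 21 - 17 = 47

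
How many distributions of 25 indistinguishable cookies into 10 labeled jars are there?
C(25+10-1, 10-1) = C(34, 9) = 52451256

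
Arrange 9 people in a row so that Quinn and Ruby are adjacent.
Treat as block: (9-1)! × 2! = 40320 × 2 = 80640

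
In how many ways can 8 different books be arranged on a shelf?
8! = 40320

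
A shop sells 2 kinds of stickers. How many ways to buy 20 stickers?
C(20+2-1, 2-1) = C(21, 1) = 21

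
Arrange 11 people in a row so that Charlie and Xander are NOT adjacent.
Total - adjacent = 11! - (11-1)!×2 = 39916800 - 7257600 = 32659200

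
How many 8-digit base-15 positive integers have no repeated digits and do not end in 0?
Last digit: 14 nonzero choices. First digit: 13 (nonzero, ≠last). Middle 6: P(13,6) = 1235520. Total = 224864640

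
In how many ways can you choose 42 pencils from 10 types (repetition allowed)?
C(42+10-1, 10-1) = C(51, 9) = 3042312350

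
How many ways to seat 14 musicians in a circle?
Circular: fix one position, arrange the rest. (14-1)! = 6227020800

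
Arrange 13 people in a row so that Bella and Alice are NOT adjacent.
Total - adjacent = 13! - (13-1)!×2 = 6227020800 - 958003200 = 5269017600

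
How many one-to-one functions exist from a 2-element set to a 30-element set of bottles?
P(30,2) = 30!/(30-2)! = 870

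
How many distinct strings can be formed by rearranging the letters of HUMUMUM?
7! / (3! × 1! × 3!) = 140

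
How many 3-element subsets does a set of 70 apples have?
C(70,3) = 70!/(3!×67!) = 54740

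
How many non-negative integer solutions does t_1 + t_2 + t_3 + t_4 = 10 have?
C(10+4-1, 4-1) = C(13, 3) = 286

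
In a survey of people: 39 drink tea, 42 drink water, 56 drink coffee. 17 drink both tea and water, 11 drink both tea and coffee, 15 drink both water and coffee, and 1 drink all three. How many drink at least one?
|A∪B∪C| = 39+42+56-17-11-15+1 = 95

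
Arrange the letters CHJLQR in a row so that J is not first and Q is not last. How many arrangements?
By inclusion-exclusion: 6! - 2×(6-1)! + (6-2)! = 720 - 240 + 24 = 504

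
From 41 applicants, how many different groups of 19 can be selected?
C(41,19) = 41!/(19!×22!) = 244662670200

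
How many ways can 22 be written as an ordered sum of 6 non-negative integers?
C(22+6-1, 6-1) = C(27, 5) = 80730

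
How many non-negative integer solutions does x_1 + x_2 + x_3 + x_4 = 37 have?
C(37+4-1, 4-1) = C(40, 3) = 9880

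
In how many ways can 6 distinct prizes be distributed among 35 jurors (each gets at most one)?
P(35,6) = 35!/(35-6)! = 1168675200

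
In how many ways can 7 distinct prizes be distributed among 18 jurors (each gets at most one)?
P(18,7) = 18!/(18-7)! = 160392960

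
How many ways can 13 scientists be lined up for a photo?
13! = 6227020800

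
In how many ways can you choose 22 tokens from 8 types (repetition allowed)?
C(22+8-1, 8-1) = C(29, 7) = 1560780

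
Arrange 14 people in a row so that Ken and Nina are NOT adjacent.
Total - adjacent = 14! - (14-1)!×2 = 87178291200 - 12454041600 = 74724249600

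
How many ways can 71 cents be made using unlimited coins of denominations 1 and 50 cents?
Coefficient of x^71 in 1/(1-x^1) · 1/(1-x^50). Use j coins of 50 for j = 0..⌊71/50⌋ = 1, the rest in 1s: 1 + 1 = 2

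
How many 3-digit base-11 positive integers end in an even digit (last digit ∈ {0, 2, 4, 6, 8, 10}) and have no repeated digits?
Last∈{0,2,4,6,8,10}. Last=0: 90. Last nonzero: 5×9×P(9,1) = 405. Total = 495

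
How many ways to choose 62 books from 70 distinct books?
C(70,62) = 70!/(62!×8!) = 9440350920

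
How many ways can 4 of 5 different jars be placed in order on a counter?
P(5,4) = 5!/(5-4)! = 120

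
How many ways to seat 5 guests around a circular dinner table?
Circular: fix one position, arrange the rest. (5-1)! = 24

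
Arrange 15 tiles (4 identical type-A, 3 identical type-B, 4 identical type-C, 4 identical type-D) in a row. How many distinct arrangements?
15! / (4! × 3! × 4! × 4!) = 15765750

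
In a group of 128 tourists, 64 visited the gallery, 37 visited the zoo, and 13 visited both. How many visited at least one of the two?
|A∪B| = |A| + |B| - |A∩B| = 64 + 37 - 13 = 88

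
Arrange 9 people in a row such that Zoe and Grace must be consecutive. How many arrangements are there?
Treat the 2 as one block: (9-2+1)! × 2! = 40320 × 2 = 80640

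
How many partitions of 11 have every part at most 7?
Let r_j(i) = number of partitions of i into parts ≤ j, for i = 0..11. r_1(i) = 1 for all i; r_j(i) = r_{j-1}(i) + r_j(i-j). Rows j = 2..7: ≤2: 1 1 2 2 3 3 4 4 5 5 6 6; ≤3: 1 1 2 3 4 5 7 8 10 12 14 16; ≤4: 1 1 2 3 5 6 9 11 15 18 23 27; ≤5: 1 1 2 3 5 7 10 13 18 23 30 37; ≤6: 1 1 2 3 5 7 11 14 20 26 35 44; ≤7: 1 1 2 3 5 7 11 15 21 28 38 49. r_7(11) = 49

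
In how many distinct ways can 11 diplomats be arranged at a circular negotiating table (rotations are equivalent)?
Circular: fix one position, arrange the rest. (11-1)! = 3628800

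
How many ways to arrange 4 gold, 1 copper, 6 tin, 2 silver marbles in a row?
13! / (4! × 1! × 6! × 2!) = 180180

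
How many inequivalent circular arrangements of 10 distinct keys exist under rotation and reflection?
(10-1)!/2 = 362880/2 = 181440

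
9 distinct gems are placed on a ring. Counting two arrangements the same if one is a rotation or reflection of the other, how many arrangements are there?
(9-1)!/2 = 40320/2 = 20160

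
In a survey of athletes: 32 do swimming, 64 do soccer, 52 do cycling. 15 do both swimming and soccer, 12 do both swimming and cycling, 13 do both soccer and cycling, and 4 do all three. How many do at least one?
|A∪B∪C| = 32+64+52-15-12-13+4 = 112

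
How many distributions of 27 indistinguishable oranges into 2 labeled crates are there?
C(27+2-1, 2-1) = C(28, 1) = 28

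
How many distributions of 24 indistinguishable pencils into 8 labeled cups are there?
C(24+8-1, 8-1) = C(31, 7) = 2629575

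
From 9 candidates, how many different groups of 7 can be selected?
C(9,7) = 9!/(7!×2!) = 36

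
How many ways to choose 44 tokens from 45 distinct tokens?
C(45,44) = 45!/(44!×1!) = 45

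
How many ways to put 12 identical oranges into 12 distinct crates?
C(12+12-1, 12-1) = C(23, 11) = 1352078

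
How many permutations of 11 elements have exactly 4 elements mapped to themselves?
Choose the 4 fixed points C(11,4) = 330, derange the rest: !7 = Σ_{j=0}^{7} (-1)^j·7!/j! = 5040 - 5040 + 2520 - 840 + 210 - 42 + 7 - 1 = 1854. Product = 330 × 1854 = 611820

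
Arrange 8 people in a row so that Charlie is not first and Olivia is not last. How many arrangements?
By inclusion-exclusion: 8! - 2×(8-1)! + (8-2)! = 40320 - 10080 + 720 = 30960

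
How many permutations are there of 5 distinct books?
5! = 120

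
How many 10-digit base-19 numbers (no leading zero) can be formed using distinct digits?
First digit: 18 choices (nonzero). Then descending: 18 × 18 × 17 × 16 × 15 × 14 × 13 × 12 × 11 × 10 = 317578060800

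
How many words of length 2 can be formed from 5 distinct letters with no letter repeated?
P(5,2) = 5!/(5-2)! = 20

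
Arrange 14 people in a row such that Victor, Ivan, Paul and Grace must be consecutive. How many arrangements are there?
Treat the 4 as one block: (14-4+1)! × 4! = 39916800 × 24 = 958003200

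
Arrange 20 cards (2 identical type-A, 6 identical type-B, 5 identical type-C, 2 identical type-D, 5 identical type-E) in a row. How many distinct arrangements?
20! / (2! × 6! × 5! × 2! × 5!) = 58663725120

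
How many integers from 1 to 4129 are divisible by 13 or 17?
⌊4129/13⌋ + ⌊4129/17⌋ - ⌊4129/221⌋ = 317 + 242 - 18 = 541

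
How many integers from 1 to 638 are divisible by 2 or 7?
⌊638/2⌋ + ⌊638/7⌋ - ⌊638/14⌋ = 319 + 91 - 45 = 365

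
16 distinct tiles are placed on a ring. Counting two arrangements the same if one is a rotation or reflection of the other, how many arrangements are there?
(16-1)!/2 = 1307674368000/2 = 653837184000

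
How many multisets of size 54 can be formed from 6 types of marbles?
C(54+6-1, 6-1) = C(59, 5) = 5006386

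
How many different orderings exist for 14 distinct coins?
14! = 87178291200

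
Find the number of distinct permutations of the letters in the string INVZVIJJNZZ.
11! / (2! × 2! × 2! × 3! × 2!) = 415800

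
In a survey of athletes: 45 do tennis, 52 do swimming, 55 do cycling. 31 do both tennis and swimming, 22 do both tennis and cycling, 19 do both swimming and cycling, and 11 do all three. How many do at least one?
|A∪B∪C| = 45+52+55-31-22-19+11 = 91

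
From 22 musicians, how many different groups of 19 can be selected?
C(22,19) = 22!/(19!×3!) = 1540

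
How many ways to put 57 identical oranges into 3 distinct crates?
C(57+3-1, 3-1) = C(59, 2) = 1711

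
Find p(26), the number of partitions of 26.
Pentagonal recurrence p(n) = p(n-1) + p(n-2) - p(n-5) - p(n-7) + p(n-12) + p(n-15) - ... gives p(0..25) = 1, 1, 2, 3, 5, 7, 11, 15, 22, 30, 42, 56, 77, 101, 135, 176, 231, 297, 385, 490, 627, 792, 1002, 1255, 1575, 1958. p(26) = p(25) + p(24) - p(21) - p(19) + p(14) + p(11) - p(4) - p(0) = 1958 + 1575 - 792 - 490 + 135 + 56 - 5 - 1 = 2436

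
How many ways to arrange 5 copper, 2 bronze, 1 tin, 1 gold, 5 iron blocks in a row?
14! / (5! × 2! × 1! × 1! × 5!) = 3027024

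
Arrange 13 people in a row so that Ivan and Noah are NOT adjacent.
Total - adjacent = 13! - (13-1)!×2 = 6227020800 - 958003200 = 5269017600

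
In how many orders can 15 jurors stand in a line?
15! = 1307674368000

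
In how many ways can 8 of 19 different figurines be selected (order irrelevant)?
C(19,8) = 19!/(8!×11!) = 75582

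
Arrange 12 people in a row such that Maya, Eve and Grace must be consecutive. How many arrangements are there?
Treat the 3 as one block: (12-3+1)! × 3! = 3628800 × 6 = 21772800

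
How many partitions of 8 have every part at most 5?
Let r_j(i) = number of partitions of i into parts ≤ j, for i = 0..8. r_1(i) = 1 for all i; r_j(i) = r_{j-1}(i) + r_j(i-j). Rows j = 2..5: ≤2: 1 1 2 2 3 3 4 4 5; ≤3: 1 1 2 3 4 5 7 8 10; ≤4: 1 1 2 3 5 6 9 11 15; ≤5: 1 1 2 3 5 7 10 13 18. r_5(8) = 18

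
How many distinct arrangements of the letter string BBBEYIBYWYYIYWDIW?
17! / (1! × 1! × 3! × 4! × 5! × 3!) = 3430627200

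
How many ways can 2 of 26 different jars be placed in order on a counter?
P(26,2) = 26!/(26-2)! = 650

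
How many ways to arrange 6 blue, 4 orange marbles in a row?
10! / (6! × 4!) = 210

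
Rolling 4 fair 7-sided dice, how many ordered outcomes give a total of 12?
Coefficient of x^12 in (x + x² + ... + x^7)^4. By inclusion-exclusion on dice exceeding 7: Σ_j (-1)^j C(4,j)·C(12-1-7j, 3) = C(4,0)·C(11,3) - C(4,1)·C(4,3) = 1·165 - 4·4 = 149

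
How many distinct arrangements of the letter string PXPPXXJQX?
9! / (3! × 1! × 4! × 1!) = 2520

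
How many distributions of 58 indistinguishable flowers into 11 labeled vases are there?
C(58+11-1, 11-1) = C(68, 10) = 290752384208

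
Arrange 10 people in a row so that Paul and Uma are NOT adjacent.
Total - adjacent = 10! - (10-1)!×2 = 3628800 - 725760 = 2903040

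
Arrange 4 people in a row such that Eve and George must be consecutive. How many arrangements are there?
Treat the 2 as one block: (4-2+1)! × 2! = 6 × 2 = 12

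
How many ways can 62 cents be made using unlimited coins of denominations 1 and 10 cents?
Coefficient of x^62 in 1/(1-x^1) · 1/(1-x^10). Use j coins of 10 for j = 0..⌊62/10⌋ = 6, the rest in 1s: 6 + 1 = 7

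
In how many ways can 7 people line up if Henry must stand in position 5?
Fix one position: (7-1)! = 720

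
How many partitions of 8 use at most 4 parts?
By conjugation, equals partitions of 8 into parts ≤ 4. Let r_j(i) = number of partitions of i into parts ≤ j, for i = 0..8. r_1(i) = 1 for all i; r_j(i) = r_{j-1}(i) + r_j(i-j). Rows j = 2..4: ≤2: 1 1 2 2 3 3 4 4 5; ≤3: 1 1 2 3 4 5 7 8 10; ≤4: 1 1 2 3 5 6 9 11 15. r_4(8) = 15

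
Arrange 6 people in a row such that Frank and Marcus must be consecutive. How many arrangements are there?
Treat the 2 as one block: (6-2+1)! × 2! = 120 × 2 = 240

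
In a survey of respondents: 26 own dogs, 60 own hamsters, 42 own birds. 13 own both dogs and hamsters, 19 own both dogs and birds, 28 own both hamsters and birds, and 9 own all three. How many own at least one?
|A∪B∪C| = 26+60+42-13-19-28+9 = 77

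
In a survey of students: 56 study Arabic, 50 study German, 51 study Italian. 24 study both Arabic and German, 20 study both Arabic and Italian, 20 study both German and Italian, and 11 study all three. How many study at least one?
|A∪B∪C| = 56+50+51-24-20-20+11 = 104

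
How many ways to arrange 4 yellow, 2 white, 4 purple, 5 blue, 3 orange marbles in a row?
18! / (4! × 2! × 4! × 5! × 3!) = 7718911200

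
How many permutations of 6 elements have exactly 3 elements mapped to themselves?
Choose the 3 fixed points C(6,3) = 20, derange the rest: !3 = Σ_{j=0}^{3} (-1)^j·3!/j! = 6 - 6 + 3 - 1 = 2. Product = 20 × 2 = 40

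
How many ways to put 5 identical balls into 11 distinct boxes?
C(5+11-1, 11-1) = C(15, 10) = 3003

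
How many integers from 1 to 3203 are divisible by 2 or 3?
⌊3203/2⌋ + ⌊3203/3⌋ - ⌊3203/6⌋ = 1601 + 1067 - 533 = 2135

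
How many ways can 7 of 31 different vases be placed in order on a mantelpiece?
P(31,7) = 31!/(31-7)! = 13253058000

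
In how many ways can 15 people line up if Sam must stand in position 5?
Fix one position: (15-1)! = 87178291200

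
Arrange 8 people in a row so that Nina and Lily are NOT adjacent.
Total - adjacent = 8! - (8-1)!×2 = 40320 - 10080 = 30240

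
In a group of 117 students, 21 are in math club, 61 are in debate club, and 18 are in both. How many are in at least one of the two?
|A∪B| = |A| + |B| - |A∩B| = 21 + 61 - 18 = 64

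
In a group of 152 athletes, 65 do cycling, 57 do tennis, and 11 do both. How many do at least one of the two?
|A∪B| = |A| + |B| - |A∩B| = 65 + 57 - 11 = 111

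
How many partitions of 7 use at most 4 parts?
By conjugation, equals partitions of 7 into parts ≤ 4. Let r_j(i) = number of partitions of i into parts ≤ j, for i = 0..7. r_1(i) = 1 for all i; r_j(i) = r_{j-1}(i) + r_j(i-j). Rows j = 2..4: ≤2: 1 1 2 2 3 3 4 4; ≤3: 1 1 2 3 4 5 7 8; ≤4: 1 1 2 3 5 6 9 11. r_4(7) = 11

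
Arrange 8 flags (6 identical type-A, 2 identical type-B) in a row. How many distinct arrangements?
8! / (6! × 2!) = 28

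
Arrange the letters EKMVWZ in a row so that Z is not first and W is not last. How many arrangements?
By inclusion-exclusion: 6! - 2×(6-1)! + (6-2)! = 720 - 240 + 24 = 504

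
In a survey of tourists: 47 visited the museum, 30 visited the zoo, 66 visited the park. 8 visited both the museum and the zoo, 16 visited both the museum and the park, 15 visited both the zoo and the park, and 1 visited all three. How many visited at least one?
|A∪B∪C| = 47+30+66-8-16-15+1 = 105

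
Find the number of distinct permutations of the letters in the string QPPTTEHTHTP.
11! / (4! × 1! × 3! × 1! × 2!) = 138600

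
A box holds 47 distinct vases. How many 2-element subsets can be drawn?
C(47,2) = 47!/(2!×45!) = 1081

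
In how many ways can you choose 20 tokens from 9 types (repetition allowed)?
C(20+9-1, 9-1) = C(28, 8) = 3108105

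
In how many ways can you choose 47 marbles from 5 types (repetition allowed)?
C(47+5-1, 5-1) = C(51, 4) = 249900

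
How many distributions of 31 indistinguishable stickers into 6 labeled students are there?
C(31+6-1, 6-1) = C(36, 5) = 376992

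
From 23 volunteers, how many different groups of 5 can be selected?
C(23,5) = 23!/(5!×18!) = 33649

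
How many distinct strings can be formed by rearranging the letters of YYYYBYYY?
8! / (7! × 1!) = 8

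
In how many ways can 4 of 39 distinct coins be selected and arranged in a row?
P(39,4) = 39!/(39-4)! = 1974024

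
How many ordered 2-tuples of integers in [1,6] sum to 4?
Coefficient of x^4 in (x + x² + ... + x^6)^2. By inclusion-exclusion on dice exceeding 6: Σ_j (-1)^j C(2,j)·C(4-1-6j, 1) = C(2,0)·C(3,1) = 1·3 = 3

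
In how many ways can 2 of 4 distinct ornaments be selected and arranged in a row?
P(4,2) = 4!/(4-2)! = 12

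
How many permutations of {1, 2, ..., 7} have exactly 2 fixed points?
Choose the 2 fixed points C(7,2) = 21, derange the rest: !5 = Σ_{j=0}^{5} (-1)^j·5!/j! = 120 - 120 + 60 - 20 + 5 - 1 = 44. Product = 21 × 44 = 924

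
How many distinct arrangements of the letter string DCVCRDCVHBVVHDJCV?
17! / (5! × 1! × 2! × 3! × 1! × 1! × 4!) = 10291881600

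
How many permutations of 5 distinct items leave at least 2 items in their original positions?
Exactly j fixed points: C(5,j)·!(5-j); sum over j ≥ 2 (derangement numbers via !m = (m-1)·(!(m-1) + !(m-2)): !0..!3 = 1, 0, 1, 2). Σ_{j=2}^{5} C(5,j)·!(5-j) = C(5,2)·!3 + C(5,3)·!2 + C(5,4)·!1 + C(5,5)·!0 = 10·2 + 10·1 + 5·0 + 1·1 = 31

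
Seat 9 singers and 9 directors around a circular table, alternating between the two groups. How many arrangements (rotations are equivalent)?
Fix one of the singers: (9-1)! ways for the remaining singers, × 9! ways for the directors = 40320 × 362880 = 14631321600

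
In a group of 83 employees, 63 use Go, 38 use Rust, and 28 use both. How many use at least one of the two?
|A∪B| = |A| + |B| - |A∩B| = 63 + 38 - 28 = 73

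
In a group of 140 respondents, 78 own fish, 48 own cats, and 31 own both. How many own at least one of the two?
|A∪B| = |A| + |B| - |A∩B| = 78 + 48 - 31 = 95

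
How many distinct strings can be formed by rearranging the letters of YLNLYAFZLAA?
11! / (1! × 2! × 1! × 3! × 3! × 1!) = 554400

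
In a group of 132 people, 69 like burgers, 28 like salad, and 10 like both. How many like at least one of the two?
|A∪B| = |A| + |B| - |A∩B| = 69 + 28 - 10 = 87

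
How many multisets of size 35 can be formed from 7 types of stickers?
C(35+7-1, 7-1) = C(41, 6) = 4496388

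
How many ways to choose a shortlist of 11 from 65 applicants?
C(65,11) = 65!/(11!×54!) = 895068996640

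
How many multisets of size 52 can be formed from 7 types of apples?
C(52+7-1, 7-1) = C(58, 6) = 40475358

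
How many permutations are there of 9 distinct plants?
9! = 362880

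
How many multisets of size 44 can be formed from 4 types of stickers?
C(44+4-1, 4-1) = C(47, 3) = 16215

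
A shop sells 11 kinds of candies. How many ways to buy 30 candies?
C(30+11-1, 11-1) = C(40, 10) = 847660528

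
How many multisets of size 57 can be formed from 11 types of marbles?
C(57+11-1, 11-1) = C(67, 10) = 247994680648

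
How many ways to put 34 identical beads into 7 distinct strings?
C(34+7-1, 7-1) = C(40, 6) = 3838380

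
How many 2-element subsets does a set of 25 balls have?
C(25,2) = 25!/(2!×23!) = 300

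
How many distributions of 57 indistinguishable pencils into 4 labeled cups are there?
C(57+4-1, 4-1) = C(60, 3) = 34220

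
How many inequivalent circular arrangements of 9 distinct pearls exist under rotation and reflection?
(9-1)!/2 = 40320/2 = 20160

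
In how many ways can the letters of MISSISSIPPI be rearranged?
11! / (1! × 4! × 4! × 2!) = 34650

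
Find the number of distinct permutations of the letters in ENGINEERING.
11! / (3! × 3! × 2! × 2! × 1!) = 277200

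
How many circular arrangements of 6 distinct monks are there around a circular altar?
Circular: fix one position, arrange the rest. (6-1)! = 120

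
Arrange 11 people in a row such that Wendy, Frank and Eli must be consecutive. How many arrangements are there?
Treat the 3 as one block: (11-3+1)! × 3! = 362880 × 6 = 2177280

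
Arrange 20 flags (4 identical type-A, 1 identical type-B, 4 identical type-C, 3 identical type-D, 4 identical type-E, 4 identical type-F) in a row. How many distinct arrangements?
20! / (4! × 1! × 4! × 3! × 4! × 4!) = 1222160940000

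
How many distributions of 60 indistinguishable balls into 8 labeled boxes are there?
C(60+8-1, 8-1) = C(67, 7) = 869648208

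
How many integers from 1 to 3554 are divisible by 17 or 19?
⌊3554/17⌋ + ⌊3554/19⌋ - ⌊3554/323⌋ = 209 + 187 - 11 = 385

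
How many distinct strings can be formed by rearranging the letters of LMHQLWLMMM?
10! / (1! × 1! × 3! × 1! × 4!) = 25200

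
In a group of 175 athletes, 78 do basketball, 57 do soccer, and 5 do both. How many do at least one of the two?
|A∪B| = |A| + |B| - |A∩B| = 78 + 57 - 5 = 130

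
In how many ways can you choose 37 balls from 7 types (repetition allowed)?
C(37+7-1, 7-1) = C(43, 6) = 6096454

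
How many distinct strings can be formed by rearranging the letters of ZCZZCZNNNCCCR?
13! / (4! × 1! × 5! × 3!) = 360360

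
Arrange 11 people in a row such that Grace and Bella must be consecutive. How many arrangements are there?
Treat the 2 as one block: (11-2+1)! × 2! = 3628800 × 2 = 7257600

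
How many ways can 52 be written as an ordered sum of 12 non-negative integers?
C(52+12-1, 12-1) = C(63, 11) = 615790256823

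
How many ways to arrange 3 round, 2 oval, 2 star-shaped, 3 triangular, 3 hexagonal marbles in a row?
13! / (3! × 2! × 2! × 3! × 3!) = 7207200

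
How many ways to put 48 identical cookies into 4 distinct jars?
C(48+4-1, 4-1) = C(51, 3) = 20825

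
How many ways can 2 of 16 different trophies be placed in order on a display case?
P(16,2) = 16!/(16-2)! = 240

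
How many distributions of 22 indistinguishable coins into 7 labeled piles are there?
C(22+7-1, 7-1) = C(28, 6) = 376740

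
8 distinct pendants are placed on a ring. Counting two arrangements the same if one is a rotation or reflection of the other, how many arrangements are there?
(8-1)!/2 = 5040/2 = 2520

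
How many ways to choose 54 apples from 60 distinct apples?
C(60,54) = 60!/(54!×6!) = 50063860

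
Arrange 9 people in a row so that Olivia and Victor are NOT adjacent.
Total - adjacent = 9! - (9-1)!×2 = 362880 - 80640 = 282240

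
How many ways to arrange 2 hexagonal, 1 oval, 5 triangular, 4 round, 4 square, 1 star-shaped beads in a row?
17! / (2! × 1! × 5! × 4! × 4! × 1!) = 2572970400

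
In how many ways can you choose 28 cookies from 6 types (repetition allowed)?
C(28+6-1, 6-1) = C(33, 5) = 237336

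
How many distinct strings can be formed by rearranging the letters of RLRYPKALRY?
10! / (3! × 2! × 1! × 1! × 1! × 2!) = 151200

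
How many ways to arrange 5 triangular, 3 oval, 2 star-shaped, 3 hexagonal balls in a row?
13! / (5! × 3! × 2! × 3!) = 720720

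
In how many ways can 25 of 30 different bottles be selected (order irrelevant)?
C(30,25) = 30!/(25!×5!) = 142506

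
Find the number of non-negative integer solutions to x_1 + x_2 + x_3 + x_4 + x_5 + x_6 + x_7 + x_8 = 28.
C(28+8-1, 8-1) = C(35, 7) = 6724520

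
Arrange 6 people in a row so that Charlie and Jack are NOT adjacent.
Total - adjacent = 6! - (6-1)!×2 = 720 - 240 = 480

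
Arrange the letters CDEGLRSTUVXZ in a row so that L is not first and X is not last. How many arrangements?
By inclusion-exclusion: 12! - 2×(12-1)! + (12-2)! = 479001600 - 79833600 + 3628800 = 402796800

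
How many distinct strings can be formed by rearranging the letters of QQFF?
4! / (2! × 2!) = 6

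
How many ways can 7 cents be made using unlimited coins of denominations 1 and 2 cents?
Coefficient of x^7 in 1/(1-x^1) · 1/(1-x^2). Use j coins of 2 for j = 0..⌊7/2⌋ = 3, the rest in 1s: 3 + 1 = 4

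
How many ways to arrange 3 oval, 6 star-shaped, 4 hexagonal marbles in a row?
13! / (3! × 6! × 4!) = 60060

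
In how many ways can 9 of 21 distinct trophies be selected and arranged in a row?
P(21,9) = 21!/(21-9)! = 106661318400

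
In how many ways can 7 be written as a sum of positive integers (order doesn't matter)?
Pentagonal recurrence p(n) = p(n-1) + p(n-2) - p(n-5) - p(n-7) + p(n-12) + p(n-15) - ... gives p(0..6) = 1, 1, 2, 3, 5, 7, 11. p(7) = p(6) + p(5) - p(2) - p(0) = 11 + 7 - 2 - 1 = 15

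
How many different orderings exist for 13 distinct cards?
13! = 6227020800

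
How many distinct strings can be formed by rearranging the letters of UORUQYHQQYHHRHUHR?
17! / (3! × 3! × 3! × 5! × 1! × 2!) = 6861254400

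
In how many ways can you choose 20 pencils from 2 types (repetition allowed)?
C(20+2-1, 2-1) = C(21, 1) = 21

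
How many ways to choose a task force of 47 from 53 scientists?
C(53,47) = 53!/(47!×6!) = 22957480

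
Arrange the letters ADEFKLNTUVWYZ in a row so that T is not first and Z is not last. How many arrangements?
By inclusion-exclusion: 13! - 2×(13-1)! + (13-2)! = 6227020800 - 958003200 + 39916800 = 5308934400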